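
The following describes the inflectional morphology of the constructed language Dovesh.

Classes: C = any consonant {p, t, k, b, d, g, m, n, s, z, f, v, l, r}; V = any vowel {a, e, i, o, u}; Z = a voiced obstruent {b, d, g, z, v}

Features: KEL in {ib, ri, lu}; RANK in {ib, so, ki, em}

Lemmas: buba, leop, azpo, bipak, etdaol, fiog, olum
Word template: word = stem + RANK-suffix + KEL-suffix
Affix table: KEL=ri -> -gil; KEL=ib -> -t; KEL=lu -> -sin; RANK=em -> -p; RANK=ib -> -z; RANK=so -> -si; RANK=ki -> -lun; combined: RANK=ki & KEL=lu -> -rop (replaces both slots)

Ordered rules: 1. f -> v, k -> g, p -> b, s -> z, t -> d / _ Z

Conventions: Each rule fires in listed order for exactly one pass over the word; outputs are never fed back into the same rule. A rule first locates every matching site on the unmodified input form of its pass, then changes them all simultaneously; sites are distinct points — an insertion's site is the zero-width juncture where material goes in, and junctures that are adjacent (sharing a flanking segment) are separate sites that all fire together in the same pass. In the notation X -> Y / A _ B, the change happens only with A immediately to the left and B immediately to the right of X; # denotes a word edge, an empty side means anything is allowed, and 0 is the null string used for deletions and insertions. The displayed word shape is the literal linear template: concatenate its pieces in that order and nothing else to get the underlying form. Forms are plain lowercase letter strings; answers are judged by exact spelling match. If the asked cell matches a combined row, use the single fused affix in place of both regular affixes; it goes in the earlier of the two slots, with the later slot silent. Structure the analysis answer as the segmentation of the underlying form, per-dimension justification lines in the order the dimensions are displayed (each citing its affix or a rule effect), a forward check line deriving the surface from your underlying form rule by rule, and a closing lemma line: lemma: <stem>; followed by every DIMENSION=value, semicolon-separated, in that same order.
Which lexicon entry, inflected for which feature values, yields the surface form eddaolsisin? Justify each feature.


underlying: etdaol-si-sin
KEL=lu - signalled by the affix -sin
RANK=so - signalled by the affix -si
check: etdaolsisin -> eddaolsisin
lemma: etdaol; KEL=lu; RANK=so


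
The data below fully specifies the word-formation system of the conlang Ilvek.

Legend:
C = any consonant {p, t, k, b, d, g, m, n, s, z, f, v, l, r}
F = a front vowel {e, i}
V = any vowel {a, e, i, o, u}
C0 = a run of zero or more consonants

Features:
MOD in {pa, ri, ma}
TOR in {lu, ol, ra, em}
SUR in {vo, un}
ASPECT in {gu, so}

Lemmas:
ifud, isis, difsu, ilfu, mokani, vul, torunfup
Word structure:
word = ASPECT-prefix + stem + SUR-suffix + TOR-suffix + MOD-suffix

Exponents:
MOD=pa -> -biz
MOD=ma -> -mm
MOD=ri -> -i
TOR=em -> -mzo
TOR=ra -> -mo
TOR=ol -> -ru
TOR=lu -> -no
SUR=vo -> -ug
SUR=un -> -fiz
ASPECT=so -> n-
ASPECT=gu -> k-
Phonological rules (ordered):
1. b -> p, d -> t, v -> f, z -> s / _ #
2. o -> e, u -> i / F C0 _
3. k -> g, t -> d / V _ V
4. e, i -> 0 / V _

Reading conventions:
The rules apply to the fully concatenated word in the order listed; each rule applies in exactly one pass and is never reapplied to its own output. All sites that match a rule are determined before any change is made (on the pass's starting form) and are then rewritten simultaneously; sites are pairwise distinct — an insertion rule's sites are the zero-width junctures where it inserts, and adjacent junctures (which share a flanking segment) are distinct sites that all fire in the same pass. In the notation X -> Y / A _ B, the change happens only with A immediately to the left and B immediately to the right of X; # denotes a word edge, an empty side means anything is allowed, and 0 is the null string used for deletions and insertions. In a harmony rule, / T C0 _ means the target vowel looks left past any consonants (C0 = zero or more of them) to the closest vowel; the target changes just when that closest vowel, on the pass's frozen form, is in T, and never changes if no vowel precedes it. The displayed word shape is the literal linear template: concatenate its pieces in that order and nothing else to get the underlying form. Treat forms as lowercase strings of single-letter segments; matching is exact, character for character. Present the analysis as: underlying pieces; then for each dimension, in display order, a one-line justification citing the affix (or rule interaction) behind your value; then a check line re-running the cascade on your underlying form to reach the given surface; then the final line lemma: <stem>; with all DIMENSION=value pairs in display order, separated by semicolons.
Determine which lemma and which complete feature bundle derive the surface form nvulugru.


underlying: n-vul-ug-ru-i
MOD=ri - signalled by the affix -i
TOR=ol - signalled by the affix -ru
SUR=vo - signalled by the affix -ug
ASPECT=so - signalled by the affix n-
check: nvulugrui -> nvulugrui -> nvulugrui -> nvulugrui -> nvulugru
lemma: vul; MOD=ri; TOR=ol; SUR=vo; ASPECT=so


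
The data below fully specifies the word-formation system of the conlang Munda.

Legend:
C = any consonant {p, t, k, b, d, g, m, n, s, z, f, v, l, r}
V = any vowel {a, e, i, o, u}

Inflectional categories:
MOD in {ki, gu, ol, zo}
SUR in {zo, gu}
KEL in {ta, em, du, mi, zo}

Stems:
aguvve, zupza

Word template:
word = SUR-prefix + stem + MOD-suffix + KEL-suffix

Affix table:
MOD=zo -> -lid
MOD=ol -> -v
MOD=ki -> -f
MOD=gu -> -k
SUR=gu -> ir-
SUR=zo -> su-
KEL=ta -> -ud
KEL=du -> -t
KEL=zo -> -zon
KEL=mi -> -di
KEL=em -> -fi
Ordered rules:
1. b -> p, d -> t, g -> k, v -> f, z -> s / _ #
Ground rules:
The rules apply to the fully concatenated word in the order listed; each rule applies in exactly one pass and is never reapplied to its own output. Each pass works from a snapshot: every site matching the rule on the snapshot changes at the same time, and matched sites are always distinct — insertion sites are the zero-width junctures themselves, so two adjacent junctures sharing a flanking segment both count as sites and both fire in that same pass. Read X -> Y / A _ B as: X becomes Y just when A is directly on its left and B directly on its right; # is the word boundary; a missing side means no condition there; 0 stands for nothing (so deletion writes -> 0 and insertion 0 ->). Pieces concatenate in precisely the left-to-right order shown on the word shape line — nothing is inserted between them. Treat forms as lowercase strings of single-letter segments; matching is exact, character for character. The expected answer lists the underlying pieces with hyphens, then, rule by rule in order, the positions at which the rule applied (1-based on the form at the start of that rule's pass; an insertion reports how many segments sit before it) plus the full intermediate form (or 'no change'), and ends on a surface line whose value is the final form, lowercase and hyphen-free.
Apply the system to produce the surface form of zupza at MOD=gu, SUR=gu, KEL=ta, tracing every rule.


underlying: ir-zupza-k-ud
1. b -> p, d -> t, g -> k, v -> f, z -> s / _ #: fires at position(s) 10: irzupzakut
surface: irzupzakut


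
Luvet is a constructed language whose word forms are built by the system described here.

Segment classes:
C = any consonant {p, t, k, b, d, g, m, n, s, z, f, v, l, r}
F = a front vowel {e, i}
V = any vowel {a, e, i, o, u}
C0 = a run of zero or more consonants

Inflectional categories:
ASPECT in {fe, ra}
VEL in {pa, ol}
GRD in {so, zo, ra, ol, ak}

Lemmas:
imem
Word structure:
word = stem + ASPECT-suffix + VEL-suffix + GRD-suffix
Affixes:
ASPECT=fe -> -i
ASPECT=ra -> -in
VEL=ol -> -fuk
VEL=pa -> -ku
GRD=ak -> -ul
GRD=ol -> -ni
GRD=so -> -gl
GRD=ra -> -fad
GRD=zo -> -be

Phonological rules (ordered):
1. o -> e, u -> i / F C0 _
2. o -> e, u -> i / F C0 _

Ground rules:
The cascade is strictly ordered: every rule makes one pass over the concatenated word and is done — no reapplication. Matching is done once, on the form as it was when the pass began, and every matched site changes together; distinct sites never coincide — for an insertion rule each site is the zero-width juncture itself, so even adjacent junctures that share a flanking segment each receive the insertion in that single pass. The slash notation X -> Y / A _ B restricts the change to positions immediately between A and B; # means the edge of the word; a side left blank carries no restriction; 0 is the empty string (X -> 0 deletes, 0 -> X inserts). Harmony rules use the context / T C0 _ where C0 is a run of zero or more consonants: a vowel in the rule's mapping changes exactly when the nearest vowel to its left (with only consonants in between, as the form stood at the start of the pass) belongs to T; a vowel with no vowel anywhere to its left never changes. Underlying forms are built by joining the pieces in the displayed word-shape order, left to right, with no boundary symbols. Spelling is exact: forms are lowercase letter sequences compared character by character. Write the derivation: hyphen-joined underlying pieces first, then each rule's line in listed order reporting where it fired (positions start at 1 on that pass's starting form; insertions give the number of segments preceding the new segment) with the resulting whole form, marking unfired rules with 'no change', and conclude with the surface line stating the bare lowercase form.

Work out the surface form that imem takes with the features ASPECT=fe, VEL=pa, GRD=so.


underlying: imem-i-ku-gl
1. o -> e, u -> i / F C0 _: fires at position(s) 7: imemikigl
2. o -> e, u -> i / F C0 _: no change
surface: imemikigl


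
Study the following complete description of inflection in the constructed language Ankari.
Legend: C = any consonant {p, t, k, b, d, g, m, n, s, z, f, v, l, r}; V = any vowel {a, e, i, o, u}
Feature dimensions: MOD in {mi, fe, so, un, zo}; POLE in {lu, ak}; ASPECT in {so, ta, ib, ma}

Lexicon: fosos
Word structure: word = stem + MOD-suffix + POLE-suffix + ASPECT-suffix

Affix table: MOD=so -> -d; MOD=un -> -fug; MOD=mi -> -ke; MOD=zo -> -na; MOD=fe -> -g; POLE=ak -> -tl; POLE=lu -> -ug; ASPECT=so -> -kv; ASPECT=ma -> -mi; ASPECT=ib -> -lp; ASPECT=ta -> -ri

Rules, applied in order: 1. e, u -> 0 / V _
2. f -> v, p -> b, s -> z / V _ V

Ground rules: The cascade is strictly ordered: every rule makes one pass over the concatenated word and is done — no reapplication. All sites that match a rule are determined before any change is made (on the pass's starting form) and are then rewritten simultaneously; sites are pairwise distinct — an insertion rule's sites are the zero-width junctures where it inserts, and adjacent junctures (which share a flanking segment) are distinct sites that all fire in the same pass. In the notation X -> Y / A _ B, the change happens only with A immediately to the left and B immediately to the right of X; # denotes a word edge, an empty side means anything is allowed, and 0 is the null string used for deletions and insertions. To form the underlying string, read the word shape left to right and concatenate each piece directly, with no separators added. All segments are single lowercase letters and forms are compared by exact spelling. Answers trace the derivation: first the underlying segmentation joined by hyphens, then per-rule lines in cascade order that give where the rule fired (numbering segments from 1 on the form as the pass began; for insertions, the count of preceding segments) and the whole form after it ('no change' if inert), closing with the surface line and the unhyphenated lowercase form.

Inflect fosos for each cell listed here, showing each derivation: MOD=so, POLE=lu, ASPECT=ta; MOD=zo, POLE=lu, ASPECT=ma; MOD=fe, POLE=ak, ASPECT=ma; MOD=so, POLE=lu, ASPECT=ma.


cell MOD=so, POLE=lu, ASPECT=ta:
underlying: fosos-d-ug-ri
1. e, u -> 0 / V _: no change
2. f -> v, p -> b, s -> z / V _ V: fires at position(s) 3: fozosdugri
surface: fozosdugri

cell MOD=zo, POLE=lu, ASPECT=ma:
underlying: fosos-na-ug-mi
1. e, u -> 0 / V _: fires at position(s) 8: fososnagmi
2. f -> v, p -> b, s -> z / V _ V: fires at position(s) 3: fozosnagmi
surface: fozosnagmi

cell MOD=fe, POLE=ak, ASPECT=ma:
underlying: fosos-g-tl-mi
1. e, u -> 0 / V _: no change
2. f -> v, p -> b, s -> z / V _ V: fires at position(s) 3: fozosgtlmi
surface: fozosgtlmi

cell MOD=so, POLE=lu, ASPECT=ma:
underlying: fosos-d-ug-mi
1. e, u -> 0 / V _: no change
2. f -> v, p -> b, s -> z / V _ V: fires at position(s) 3: fozosdugmi
surface: fozosdugmi


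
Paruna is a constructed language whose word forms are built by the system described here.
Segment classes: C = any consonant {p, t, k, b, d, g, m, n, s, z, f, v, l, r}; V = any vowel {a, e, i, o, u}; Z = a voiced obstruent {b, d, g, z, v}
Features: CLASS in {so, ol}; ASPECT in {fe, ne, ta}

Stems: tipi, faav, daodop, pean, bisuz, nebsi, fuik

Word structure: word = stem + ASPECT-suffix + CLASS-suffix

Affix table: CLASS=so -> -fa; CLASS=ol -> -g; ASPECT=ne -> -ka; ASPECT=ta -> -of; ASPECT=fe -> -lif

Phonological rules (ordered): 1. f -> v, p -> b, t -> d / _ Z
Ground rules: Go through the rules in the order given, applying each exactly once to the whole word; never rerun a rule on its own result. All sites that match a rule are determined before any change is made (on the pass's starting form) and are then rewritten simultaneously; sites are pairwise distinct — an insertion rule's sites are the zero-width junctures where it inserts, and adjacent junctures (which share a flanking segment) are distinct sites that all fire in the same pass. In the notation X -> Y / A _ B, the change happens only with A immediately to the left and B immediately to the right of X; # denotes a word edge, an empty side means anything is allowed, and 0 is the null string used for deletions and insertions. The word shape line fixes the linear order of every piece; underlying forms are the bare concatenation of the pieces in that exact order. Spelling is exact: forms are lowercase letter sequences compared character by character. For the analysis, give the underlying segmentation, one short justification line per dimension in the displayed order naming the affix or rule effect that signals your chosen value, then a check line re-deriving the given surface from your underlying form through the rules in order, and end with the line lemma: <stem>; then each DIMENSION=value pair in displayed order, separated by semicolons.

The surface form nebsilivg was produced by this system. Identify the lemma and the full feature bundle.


underlying: nebsi-lif-g
CLASS=ol - signalled by the affix -g
ASPECT=fe - signalled by the affix -lif
check: nebsilifg -> nebsilivg
lemma: nebsi; CLASS=ol; ASPECT=fe


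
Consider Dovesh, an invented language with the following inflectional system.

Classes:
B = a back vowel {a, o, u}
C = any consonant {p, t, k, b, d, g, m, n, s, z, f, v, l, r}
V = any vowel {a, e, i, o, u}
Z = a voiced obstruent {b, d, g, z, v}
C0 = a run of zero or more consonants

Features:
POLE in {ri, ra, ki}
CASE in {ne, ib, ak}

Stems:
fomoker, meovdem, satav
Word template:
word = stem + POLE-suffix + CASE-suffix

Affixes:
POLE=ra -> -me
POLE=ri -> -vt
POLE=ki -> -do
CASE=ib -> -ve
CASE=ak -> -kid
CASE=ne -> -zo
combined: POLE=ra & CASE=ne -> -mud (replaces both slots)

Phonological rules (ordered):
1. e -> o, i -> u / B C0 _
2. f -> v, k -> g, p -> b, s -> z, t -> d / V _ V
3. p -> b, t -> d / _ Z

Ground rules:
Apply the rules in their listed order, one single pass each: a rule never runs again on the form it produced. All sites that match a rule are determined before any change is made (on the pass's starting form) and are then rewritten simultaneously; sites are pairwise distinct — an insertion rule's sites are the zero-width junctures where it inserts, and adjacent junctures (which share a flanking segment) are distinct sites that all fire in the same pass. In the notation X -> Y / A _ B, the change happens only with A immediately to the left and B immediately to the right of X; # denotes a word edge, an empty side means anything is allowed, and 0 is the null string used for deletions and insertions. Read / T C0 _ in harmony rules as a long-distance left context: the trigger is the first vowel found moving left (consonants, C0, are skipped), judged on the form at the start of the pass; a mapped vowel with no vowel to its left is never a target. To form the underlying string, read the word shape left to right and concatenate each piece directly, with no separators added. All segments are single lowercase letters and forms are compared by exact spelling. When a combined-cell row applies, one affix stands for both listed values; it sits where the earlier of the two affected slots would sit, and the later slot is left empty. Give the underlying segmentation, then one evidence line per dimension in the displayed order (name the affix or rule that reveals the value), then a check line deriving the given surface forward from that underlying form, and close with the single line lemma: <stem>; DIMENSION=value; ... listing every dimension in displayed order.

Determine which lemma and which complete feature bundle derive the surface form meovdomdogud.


underlying: meovdem-do-kid
POLE=ki - signalled by the affix -do
CASE=ak - signalled by the affix -kid
check: meovdemdokid -> meovdomdokud -> meovdomdogud -> meovdomdogud
lemma: meovdem; POLE=ki; CASE=ak


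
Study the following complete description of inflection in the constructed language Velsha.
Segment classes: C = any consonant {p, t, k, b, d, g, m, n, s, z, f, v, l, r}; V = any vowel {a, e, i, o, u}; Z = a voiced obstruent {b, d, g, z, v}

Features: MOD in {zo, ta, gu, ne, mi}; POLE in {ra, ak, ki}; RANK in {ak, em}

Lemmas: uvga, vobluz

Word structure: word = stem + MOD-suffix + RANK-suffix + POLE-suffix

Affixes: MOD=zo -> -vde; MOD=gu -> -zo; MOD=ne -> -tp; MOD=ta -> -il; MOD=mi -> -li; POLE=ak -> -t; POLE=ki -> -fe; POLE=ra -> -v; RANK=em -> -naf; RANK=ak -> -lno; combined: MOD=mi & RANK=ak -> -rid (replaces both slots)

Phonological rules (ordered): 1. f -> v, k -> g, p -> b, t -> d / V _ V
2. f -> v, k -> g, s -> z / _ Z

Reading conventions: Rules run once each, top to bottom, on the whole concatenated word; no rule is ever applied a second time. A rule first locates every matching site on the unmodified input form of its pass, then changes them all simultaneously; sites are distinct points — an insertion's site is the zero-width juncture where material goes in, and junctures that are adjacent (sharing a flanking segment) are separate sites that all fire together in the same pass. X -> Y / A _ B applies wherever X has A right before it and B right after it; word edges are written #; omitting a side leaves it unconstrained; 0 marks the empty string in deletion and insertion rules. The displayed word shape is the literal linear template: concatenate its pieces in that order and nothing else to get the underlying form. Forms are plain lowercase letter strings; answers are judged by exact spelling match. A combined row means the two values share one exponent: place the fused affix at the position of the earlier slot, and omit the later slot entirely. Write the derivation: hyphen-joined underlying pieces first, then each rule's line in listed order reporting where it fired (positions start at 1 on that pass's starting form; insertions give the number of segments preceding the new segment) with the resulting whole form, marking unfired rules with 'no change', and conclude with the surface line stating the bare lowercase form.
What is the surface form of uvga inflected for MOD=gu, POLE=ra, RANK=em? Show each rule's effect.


underlying: uvga-zo-naf-v
1. f -> v, k -> g, p -> b, t -> d / V _ V: no change
2. f -> v, k -> g, s -> z / _ Z: fires at position(s) 9: uvgazonavv
surface: uvgazonavv


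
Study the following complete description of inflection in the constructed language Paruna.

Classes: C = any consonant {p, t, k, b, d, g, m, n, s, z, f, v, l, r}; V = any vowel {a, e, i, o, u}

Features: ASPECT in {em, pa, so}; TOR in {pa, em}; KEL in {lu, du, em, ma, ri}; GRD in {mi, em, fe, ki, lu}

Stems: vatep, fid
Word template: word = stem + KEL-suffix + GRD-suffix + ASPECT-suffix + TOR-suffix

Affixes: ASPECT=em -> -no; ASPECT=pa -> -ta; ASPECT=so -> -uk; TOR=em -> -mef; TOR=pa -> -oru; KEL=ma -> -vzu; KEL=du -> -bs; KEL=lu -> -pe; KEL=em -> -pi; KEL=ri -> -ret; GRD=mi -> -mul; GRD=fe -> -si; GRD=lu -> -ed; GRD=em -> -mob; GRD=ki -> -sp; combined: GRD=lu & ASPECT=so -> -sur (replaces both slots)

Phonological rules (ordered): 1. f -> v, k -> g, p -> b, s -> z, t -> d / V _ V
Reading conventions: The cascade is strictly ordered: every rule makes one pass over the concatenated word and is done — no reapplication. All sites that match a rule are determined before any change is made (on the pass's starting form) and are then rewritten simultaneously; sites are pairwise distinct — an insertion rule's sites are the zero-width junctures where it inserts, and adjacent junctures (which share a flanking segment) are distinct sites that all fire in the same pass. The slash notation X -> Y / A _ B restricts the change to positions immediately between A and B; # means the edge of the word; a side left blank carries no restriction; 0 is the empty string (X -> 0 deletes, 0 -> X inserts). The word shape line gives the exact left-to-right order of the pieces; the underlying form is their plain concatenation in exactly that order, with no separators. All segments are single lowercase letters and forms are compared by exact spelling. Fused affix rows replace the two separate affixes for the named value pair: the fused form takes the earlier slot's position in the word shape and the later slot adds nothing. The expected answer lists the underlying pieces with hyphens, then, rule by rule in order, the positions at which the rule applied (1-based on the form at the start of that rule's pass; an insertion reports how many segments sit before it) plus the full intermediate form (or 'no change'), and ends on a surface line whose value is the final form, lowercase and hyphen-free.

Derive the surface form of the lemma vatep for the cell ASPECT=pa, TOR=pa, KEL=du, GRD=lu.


underlying: vatep-bs-ed-ta-oru
1. f -> v, k -> g, p -> b, s -> z, t -> d / V _ V: fires at position(s) 3: vadepbsedtaoru
surface: vadepbsedtaoru


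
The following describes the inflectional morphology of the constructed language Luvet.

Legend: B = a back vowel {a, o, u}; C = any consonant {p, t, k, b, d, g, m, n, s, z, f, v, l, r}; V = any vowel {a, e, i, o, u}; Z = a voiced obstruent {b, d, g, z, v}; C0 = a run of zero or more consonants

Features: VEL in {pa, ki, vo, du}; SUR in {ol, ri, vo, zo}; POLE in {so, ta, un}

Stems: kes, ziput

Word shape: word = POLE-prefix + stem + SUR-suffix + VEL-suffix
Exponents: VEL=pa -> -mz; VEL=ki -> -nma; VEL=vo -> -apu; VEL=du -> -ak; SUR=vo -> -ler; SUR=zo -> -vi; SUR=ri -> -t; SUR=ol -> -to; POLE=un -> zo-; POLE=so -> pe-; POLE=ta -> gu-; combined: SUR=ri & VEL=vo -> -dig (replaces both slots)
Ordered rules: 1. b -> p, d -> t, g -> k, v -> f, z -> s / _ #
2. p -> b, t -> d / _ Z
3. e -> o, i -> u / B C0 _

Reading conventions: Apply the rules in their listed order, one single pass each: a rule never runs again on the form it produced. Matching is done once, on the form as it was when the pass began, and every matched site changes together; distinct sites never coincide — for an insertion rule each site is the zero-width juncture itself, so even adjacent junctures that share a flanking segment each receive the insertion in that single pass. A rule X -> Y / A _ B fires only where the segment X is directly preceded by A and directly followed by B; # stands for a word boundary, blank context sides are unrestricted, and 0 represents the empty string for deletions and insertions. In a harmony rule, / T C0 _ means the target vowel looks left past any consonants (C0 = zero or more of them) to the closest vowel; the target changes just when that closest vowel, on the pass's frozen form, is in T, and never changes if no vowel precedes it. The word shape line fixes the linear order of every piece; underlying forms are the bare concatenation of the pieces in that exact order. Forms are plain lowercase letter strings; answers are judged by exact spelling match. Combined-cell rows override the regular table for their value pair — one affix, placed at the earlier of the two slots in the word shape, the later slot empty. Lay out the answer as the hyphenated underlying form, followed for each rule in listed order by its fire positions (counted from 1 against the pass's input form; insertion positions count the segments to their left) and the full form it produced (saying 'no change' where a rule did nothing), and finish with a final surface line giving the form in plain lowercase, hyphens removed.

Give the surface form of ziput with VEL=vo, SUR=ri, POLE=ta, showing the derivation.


underlying: gu-ziput-dig
1. b -> p, d -> t, g -> k, v -> f, z -> s / _ #: fires at position(s) 10: guziputdik
2. p -> b, t -> d / _ Z: fires at position(s) 7: guzipuddik
3. e -> o, i -> u / B C0 _: fires at position(s) 4, 9: guzupudduk
surface: guzupudduk


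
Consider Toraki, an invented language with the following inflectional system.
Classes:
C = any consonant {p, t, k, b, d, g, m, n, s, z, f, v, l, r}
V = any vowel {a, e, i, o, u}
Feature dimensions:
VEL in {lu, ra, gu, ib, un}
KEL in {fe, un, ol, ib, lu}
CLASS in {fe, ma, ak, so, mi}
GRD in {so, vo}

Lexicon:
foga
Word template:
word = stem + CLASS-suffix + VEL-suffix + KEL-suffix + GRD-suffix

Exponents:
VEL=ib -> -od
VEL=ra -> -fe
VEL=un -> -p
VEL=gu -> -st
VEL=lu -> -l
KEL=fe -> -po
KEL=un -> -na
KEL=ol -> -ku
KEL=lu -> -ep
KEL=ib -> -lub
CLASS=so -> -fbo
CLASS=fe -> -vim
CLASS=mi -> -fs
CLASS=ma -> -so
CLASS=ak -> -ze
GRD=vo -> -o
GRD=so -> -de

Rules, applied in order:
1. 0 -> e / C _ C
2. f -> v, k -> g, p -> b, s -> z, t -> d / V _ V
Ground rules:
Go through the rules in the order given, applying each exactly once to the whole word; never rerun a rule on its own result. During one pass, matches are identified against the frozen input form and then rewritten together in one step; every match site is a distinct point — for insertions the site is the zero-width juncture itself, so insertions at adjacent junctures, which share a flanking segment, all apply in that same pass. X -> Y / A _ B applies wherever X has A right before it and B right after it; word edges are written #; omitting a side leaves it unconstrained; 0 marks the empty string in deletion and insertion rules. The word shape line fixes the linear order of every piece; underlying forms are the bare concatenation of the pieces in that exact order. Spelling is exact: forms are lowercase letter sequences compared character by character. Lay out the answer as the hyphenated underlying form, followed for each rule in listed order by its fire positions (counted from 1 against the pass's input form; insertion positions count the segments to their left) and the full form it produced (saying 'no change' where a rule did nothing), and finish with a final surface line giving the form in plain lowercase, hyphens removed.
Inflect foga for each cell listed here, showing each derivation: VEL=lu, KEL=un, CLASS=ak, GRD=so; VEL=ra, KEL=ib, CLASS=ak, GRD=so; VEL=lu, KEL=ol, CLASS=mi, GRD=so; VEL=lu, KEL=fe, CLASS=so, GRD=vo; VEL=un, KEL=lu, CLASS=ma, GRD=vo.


cell VEL=lu, KEL=un, CLASS=ak, GRD=so:
underlying: foga-ze-l-na-de
1. 0 -> e / C _ C: inserts after position(s) 7: fogazelenade
2. f -> v, k -> g, p -> b, s -> z, t -> d / V _ V: no change
surface: fogazelenade

cell VEL=ra, KEL=ib, CLASS=ak, GRD=so:
underlying: foga-ze-fe-lub-de
1. 0 -> e / C _ C: inserts after position(s) 11: fogazefelubede
2. f -> v, k -> g, p -> b, s -> z, t -> d / V _ V: fires at position(s) 7: fogazevelubede
surface: fogazevelubede

cell VEL=lu, KEL=ol, CLASS=mi, GRD=so:
underlying: foga-fs-l-ku-de
1. 0 -> e / C _ C: inserts after position(s) 5, 6, 7: fogafeselekude
2. f -> v, k -> g, p -> b, s -> z, t -> d / V _ V: fires at position(s) 5, 7, 11: fogavezelegude
surface: fogavezelegude

cell VEL=lu, KEL=fe, CLASS=so, GRD=vo:
underlying: foga-fbo-l-po-o
1. 0 -> e / C _ C: inserts after position(s) 5, 8: fogafebolepoo
2. f -> v, k -> g, p -> b, s -> z, t -> d / V _ V: fires at position(s) 5, 11: fogaveboleboo
surface: fogaveboleboo

cell VEL=un, KEL=lu, CLASS=ma, GRD=vo:
underlying: foga-so-p-ep-o
1. 0 -> e / C _ C: no change
2. f -> v, k -> g, p -> b, s -> z, t -> d / V _ V: fires at position(s) 5, 7, 9: fogazobebo
surface: fogazobebo


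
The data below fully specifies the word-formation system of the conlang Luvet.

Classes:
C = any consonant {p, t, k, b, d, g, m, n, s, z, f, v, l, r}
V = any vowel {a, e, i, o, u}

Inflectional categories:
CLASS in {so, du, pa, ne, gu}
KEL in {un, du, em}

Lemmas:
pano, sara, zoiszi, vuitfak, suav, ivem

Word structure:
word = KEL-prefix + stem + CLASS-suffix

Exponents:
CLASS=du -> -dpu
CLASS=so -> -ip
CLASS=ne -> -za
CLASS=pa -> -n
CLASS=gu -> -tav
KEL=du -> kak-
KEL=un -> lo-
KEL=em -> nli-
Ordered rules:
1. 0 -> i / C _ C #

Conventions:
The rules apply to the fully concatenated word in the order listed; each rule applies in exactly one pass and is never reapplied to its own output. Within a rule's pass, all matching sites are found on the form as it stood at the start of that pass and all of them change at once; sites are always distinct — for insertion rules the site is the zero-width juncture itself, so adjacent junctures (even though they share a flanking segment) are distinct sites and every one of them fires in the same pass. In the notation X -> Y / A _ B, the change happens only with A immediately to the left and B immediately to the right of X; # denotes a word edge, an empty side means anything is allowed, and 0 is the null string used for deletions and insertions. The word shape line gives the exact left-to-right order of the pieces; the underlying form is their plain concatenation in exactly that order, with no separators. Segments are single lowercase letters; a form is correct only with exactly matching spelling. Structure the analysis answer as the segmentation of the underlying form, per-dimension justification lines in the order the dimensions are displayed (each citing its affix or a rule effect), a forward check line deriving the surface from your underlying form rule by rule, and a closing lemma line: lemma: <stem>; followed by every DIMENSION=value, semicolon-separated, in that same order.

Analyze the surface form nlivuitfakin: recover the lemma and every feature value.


underlying: nli-vuitfak-n
CLASS=pa - signalled by the affix -n
KEL=em - signalled by the affix nli-
check: nlivuitfakn -> nlivuitfakin
lemma: vuitfak; CLASS=pa; KEL=em


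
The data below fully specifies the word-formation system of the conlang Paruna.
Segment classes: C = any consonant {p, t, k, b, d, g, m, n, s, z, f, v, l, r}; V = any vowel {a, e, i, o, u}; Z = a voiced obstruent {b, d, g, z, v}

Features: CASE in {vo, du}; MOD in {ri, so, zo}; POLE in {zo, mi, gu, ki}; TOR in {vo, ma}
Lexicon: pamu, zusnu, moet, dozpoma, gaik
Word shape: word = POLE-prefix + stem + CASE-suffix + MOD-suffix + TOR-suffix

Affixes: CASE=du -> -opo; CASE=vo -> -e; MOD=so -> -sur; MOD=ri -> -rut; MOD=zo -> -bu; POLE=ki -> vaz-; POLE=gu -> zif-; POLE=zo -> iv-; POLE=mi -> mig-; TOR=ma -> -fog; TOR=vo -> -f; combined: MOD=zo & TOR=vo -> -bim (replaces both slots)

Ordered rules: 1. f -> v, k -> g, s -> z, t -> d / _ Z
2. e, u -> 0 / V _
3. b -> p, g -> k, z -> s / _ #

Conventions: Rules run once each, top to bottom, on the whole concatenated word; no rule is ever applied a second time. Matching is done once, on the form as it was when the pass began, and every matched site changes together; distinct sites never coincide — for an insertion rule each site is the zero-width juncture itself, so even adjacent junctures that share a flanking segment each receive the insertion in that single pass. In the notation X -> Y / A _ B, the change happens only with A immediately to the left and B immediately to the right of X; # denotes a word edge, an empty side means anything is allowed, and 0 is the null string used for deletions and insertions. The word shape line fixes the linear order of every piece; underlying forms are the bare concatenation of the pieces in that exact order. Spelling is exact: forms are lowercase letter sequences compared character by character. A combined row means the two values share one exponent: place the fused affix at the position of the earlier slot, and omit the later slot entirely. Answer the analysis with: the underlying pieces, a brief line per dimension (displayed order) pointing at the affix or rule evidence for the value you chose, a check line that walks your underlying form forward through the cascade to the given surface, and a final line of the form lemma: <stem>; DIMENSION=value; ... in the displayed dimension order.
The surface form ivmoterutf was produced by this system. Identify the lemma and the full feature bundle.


underlying: iv-moet-e-rut-f
CASE=vo - signalled by the affix -e
MOD=ri - signalled by the affix -rut
POLE=zo - signalled by the affix iv-
TOR=vo - signalled by the affix -f
check: ivmoeterutf -> ivmoeterutf -> ivmoterutf -> ivmoterutf
lemma: moet; CASE=vo; MOD=ri; POLE=zo; TOR=vo


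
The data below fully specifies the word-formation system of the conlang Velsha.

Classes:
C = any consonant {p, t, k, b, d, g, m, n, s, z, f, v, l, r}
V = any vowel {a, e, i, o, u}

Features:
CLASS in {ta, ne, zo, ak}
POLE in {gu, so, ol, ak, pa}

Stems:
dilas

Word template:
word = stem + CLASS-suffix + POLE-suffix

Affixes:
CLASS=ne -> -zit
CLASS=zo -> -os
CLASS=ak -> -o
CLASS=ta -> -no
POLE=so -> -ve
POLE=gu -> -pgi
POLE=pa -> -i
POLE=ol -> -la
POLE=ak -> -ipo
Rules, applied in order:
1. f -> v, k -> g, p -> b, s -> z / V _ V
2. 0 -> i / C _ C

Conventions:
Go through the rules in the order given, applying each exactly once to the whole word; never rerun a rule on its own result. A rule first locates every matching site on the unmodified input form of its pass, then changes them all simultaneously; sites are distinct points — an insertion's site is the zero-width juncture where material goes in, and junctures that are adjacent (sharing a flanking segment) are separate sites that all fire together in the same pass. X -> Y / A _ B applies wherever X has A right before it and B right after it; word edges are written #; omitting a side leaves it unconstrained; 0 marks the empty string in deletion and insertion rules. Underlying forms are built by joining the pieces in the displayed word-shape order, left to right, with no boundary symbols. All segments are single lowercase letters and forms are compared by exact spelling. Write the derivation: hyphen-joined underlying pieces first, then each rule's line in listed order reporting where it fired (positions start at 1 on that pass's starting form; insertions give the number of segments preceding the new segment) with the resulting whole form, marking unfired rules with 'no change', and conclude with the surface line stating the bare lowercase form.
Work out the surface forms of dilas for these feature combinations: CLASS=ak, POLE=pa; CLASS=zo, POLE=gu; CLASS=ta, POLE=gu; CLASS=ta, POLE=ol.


cell CLASS=ak, POLE=pa:
underlying: dilas-o-i
1. f -> v, k -> g, p -> b, s -> z / V _ V: fires at position(s) 5: dilazoi
2. 0 -> i / C _ C: no change
surface: dilazoi

cell CLASS=zo, POLE=gu:
underlying: dilas-os-pgi
1. f -> v, k -> g, p -> b, s -> z / V _ V: fires at position(s) 5: dilazospgi
2. 0 -> i / C _ C: inserts after position(s) 7, 8: dilazosipigi
surface: dilazosipigi

cell CLASS=ta, POLE=gu:
underlying: dilas-no-pgi
1. f -> v, k -> g, p -> b, s -> z / V _ V: no change
2. 0 -> i / C _ C: inserts after position(s) 5, 8: dilasinopigi
surface: dilasinopigi

cell CLASS=ta, POLE=ol:
underlying: dilas-no-la
1. f -> v, k -> g, p -> b, s -> z / V _ V: no change
2. 0 -> i / C _ C: inserts after position(s) 5: dilasinola
surface: dilasinola


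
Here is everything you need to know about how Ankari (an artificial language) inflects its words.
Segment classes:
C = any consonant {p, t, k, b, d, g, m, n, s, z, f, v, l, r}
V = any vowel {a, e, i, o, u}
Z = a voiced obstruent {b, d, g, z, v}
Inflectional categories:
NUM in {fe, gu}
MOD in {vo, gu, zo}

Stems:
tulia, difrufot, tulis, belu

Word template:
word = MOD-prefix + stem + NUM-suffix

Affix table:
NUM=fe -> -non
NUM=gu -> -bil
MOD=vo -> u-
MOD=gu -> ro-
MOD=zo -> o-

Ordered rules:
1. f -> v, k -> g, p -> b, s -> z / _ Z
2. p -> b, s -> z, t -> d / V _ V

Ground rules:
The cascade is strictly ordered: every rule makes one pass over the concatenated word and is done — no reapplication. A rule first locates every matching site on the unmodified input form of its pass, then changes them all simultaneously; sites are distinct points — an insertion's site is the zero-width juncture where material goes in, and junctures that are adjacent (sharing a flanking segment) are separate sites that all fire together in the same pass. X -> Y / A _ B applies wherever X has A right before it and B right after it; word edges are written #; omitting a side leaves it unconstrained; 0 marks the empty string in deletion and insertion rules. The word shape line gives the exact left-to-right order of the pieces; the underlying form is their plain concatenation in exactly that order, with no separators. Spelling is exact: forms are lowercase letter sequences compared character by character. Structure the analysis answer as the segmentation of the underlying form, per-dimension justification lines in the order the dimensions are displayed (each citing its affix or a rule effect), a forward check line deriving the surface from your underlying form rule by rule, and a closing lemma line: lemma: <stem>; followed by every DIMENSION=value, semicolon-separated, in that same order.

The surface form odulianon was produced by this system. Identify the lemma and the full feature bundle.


underlying: o-tulia-non
NUM=fe - signalled by the affix -non
MOD=zo - signalled by the affix o-
check: otulianon -> otulianon -> odulianon
lemma: tulia; NUM=fe; MOD=zo


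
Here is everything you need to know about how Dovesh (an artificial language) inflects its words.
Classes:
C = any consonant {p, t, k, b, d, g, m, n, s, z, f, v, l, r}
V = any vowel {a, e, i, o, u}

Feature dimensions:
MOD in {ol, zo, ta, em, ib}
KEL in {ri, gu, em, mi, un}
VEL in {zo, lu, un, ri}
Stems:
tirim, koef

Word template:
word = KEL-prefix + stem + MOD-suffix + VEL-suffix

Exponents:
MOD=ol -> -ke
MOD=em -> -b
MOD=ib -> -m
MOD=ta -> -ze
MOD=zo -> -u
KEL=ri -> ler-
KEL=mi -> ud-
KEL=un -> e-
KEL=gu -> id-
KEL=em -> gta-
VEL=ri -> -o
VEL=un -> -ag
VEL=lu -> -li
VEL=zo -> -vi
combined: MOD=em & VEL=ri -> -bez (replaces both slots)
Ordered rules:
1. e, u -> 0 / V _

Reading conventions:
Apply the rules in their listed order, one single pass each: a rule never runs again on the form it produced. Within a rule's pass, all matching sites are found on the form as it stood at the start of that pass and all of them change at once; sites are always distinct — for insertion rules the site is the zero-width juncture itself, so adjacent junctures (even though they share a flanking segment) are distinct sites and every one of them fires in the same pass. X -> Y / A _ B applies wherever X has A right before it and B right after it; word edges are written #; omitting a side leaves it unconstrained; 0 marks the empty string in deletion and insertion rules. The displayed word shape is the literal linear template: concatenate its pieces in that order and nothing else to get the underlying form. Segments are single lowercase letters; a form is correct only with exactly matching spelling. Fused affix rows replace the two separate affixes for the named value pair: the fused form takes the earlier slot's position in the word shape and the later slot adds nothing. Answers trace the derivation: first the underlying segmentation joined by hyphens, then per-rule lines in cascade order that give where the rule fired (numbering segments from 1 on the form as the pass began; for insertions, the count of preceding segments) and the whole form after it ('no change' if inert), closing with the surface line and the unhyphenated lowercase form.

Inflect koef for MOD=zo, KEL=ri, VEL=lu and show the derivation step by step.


underlying: ler-koef-u-li
1. e, u -> 0 / V _: fires at position(s) 6: lerkofuli
surface: lerkofuli
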